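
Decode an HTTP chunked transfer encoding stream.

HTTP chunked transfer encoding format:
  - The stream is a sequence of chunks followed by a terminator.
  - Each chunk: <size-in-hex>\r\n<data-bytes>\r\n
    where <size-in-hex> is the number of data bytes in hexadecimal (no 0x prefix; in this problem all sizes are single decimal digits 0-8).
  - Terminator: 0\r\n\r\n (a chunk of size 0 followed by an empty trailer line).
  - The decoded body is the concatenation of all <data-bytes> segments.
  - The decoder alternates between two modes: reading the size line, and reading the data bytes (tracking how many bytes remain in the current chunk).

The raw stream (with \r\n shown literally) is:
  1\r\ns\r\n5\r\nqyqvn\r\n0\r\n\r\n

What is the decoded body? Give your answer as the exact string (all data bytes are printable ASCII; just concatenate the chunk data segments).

Answer: sqyqvn

Derivation:
Chunk 1: stream[0..1]='1' size=0x1=1, data at stream[3..4]='s' -> body[0..1], body so far='s'
Chunk 2: stream[6..7]='5' size=0x5=5, data at stream[9..14]='qyqvn' -> body[1..6], body so far='sqyqvn'
Chunk 3: stream[16..17]='0' size=0 (terminator). Final body='sqyqvn' (6 bytes)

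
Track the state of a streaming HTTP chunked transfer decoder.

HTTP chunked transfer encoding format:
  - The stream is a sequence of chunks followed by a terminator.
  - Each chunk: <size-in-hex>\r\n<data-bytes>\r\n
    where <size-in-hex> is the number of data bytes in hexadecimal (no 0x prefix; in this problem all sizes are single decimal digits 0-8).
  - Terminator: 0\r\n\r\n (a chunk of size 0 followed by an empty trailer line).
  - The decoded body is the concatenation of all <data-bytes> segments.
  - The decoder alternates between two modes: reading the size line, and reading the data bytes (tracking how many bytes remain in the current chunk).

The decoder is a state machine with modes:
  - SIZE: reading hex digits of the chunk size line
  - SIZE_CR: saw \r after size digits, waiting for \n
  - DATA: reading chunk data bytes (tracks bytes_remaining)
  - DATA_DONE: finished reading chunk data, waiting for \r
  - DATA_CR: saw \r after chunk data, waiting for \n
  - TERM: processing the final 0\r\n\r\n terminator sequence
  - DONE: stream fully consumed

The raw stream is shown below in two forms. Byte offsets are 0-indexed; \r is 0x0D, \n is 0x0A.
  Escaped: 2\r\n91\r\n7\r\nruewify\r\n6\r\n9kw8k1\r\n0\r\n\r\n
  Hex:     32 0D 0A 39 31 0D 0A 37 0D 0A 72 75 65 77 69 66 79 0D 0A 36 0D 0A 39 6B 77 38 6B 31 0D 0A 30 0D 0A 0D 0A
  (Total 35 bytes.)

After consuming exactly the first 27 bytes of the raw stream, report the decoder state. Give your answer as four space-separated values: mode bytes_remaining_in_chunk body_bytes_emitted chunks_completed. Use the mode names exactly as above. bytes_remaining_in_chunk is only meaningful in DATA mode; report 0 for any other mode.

Byte 0 = '2': mode=SIZE remaining=0 emitted=0 chunks_done=0
Byte 1 = 0x0D: mode=SIZE_CR remaining=0 emitted=0 chunks_done=0
Byte 2 = 0x0A: mode=DATA remaining=2 emitted=0 chunks_done=0
Byte 3 = '9': mode=DATA remaining=1 emitted=1 chunks_done=0
Byte 4 = '1': mode=DATA_DONE remaining=0 emitted=2 chunks_done=0
Byte 5 = 0x0D: mode=DATA_CR remaining=0 emitted=2 chunks_done=0
Byte 6 = 0x0A: mode=SIZE remaining=0 emitted=2 chunks_done=1
Byte 7 = '7': mode=SIZE remaining=0 emitted=2 chunks_done=1
Byte 8 = 0x0D: mode=SIZE_CR remaining=0 emitted=2 chunks_done=1
Byte 9 = 0x0A: mode=DATA remaining=7 emitted=2 chunks_done=1
Byte 10 = 'r': mode=DATA remaining=6 emitted=3 chunks_done=1
Byte 11 = 'u': mode=DATA remaining=5 emitted=4 chunks_done=1
Byte 12 = 'e': mode=DATA remaining=4 emitted=5 chunks_done=1
Byte 13 = 'w': mode=DATA remaining=3 emitted=6 chunks_done=1
Byte 14 = 'i': mode=DATA remaining=2 emitted=7 chunks_done=1
Byte 15 = 'f': mode=DATA remaining=1 emitted=8 chunks_done=1
Byte 16 = 'y': mode=DATA_DONE remaining=0 emitted=9 chunks_done=1
Byte 17 = 0x0D: mode=DATA_CR remaining=0 emitted=9 chunks_done=1
Byte 18 = 0x0A: mode=SIZE remaining=0 emitted=9 chunks_done=2
Byte 19 = '6': mode=SIZE remaining=0 emitted=9 chunks_done=2
Byte 20 = 0x0D: mode=SIZE_CR remaining=0 emitted=9 chunks_done=2
Byte 21 = 0x0A: mode=DATA remaining=6 emitted=9 chunks_done=2
Byte 22 = '9': mode=DATA remaining=5 emitted=10 chunks_done=2
Byte 23 = 'k': mode=DATA remaining=4 emitted=11 chunks_done=2
Byte 24 = 'w': mode=DATA remaining=3 emitted=12 chunks_done=2
Byte 25 = '8': mode=DATA remaining=2 emitted=13 chunks_done=2
Byte 26 = 'k': mode=DATA remaining=1 emitted=14 chunks_done=2

Answer: DATA 1 14 2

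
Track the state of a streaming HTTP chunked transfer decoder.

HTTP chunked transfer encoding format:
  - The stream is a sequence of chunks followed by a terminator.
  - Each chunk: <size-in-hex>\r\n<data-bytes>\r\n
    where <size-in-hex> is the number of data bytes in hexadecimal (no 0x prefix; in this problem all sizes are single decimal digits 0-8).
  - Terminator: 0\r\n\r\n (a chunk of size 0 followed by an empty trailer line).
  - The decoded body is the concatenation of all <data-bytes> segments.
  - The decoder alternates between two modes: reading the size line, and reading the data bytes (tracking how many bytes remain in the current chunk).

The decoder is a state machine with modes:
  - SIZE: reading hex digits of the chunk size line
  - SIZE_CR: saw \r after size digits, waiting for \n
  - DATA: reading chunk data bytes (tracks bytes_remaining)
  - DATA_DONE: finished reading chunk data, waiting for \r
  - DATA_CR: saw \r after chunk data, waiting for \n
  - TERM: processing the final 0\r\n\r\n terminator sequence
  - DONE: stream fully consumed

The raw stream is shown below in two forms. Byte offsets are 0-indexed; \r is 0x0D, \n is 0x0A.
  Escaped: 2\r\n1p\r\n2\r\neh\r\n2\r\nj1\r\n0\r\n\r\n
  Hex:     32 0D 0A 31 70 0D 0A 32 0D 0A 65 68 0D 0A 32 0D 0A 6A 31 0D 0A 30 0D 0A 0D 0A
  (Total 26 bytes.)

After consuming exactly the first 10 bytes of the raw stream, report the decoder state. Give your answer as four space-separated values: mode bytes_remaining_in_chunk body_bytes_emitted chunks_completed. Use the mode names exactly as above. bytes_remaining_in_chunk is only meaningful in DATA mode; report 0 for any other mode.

Byte 0 = '2': mode=SIZE remaining=0 emitted=0 chunks_done=0
Byte 1 = 0x0D: mode=SIZE_CR remaining=0 emitted=0 chunks_done=0
Byte 2 = 0x0A: mode=DATA remaining=2 emitted=0 chunks_done=0
Byte 3 = '1': mode=DATA remaining=1 emitted=1 chunks_done=0
Byte 4 = 'p': mode=DATA_DONE remaining=0 emitted=2 chunks_done=0
Byte 5 = 0x0D: mode=DATA_CR remaining=0 emitted=2 chunks_done=0
Byte 6 = 0x0A: mode=SIZE remaining=0 emitted=2 chunks_done=1
Byte 7 = '2': mode=SIZE remaining=0 emitted=2 chunks_done=1
Byte 8 = 0x0D: mode=SIZE_CR remaining=0 emitted=2 chunks_done=1
Byte 9 = 0x0A: mode=DATA remaining=2 emitted=2 chunks_done=1

Answer: DATA 2 2 1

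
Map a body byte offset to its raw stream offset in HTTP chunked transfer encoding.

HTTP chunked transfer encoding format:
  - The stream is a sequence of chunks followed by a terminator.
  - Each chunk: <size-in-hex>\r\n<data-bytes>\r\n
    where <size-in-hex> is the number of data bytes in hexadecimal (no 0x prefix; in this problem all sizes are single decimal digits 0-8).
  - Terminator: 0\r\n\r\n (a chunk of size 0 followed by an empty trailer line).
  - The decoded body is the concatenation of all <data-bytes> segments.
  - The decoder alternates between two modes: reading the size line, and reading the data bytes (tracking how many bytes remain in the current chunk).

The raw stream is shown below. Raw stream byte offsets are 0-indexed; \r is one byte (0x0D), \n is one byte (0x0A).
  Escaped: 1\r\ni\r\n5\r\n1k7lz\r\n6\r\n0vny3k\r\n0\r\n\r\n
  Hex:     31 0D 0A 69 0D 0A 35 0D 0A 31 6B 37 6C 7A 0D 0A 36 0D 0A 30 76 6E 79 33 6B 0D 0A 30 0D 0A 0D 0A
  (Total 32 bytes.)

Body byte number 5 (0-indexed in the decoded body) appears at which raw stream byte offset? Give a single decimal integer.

Answer: 13

Derivation:
Chunk 1: stream[0..1]='1' size=0x1=1, data at stream[3..4]='i' -> body[0..1], body so far='i'
Chunk 2: stream[6..7]='5' size=0x5=5, data at stream[9..14]='1k7lz' -> body[1..6], body so far='i1k7lz'
Chunk 3: stream[16..17]='6' size=0x6=6, data at stream[19..25]='0vny3k' -> body[6..12], body so far='i1k7lz0vny3k'
Chunk 4: stream[27..28]='0' size=0 (terminator). Final body='i1k7lz0vny3k' (12 bytes)
Body byte 5 at stream offset 13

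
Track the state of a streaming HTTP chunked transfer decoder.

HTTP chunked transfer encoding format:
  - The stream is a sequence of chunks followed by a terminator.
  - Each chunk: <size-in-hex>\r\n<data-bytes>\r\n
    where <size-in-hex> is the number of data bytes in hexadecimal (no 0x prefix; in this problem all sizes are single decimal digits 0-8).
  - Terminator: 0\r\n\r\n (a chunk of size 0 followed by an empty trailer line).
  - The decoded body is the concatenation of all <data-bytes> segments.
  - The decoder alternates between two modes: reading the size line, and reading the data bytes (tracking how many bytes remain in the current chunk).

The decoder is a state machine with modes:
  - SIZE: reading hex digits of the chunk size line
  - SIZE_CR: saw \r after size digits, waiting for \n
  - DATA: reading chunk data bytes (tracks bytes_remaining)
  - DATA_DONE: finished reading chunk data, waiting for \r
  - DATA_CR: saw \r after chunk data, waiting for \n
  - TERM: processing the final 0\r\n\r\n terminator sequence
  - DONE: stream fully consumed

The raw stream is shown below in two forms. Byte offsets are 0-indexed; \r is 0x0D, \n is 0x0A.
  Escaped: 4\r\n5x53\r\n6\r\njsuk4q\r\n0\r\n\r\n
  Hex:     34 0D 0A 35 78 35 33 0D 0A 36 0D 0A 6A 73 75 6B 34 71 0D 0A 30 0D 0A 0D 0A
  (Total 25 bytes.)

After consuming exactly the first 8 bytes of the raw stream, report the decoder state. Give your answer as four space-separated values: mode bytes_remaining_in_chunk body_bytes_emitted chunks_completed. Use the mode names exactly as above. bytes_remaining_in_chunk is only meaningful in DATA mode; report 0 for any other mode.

Byte 0 = '4': mode=SIZE remaining=0 emitted=0 chunks_done=0
Byte 1 = 0x0D: mode=SIZE_CR remaining=0 emitted=0 chunks_done=0
Byte 2 = 0x0A: mode=DATA remaining=4 emitted=0 chunks_done=0
Byte 3 = '5': mode=DATA remaining=3 emitted=1 chunks_done=0
Byte 4 = 'x': mode=DATA remaining=2 emitted=2 chunks_done=0
Byte 5 = '5': mode=DATA remaining=1 emitted=3 chunks_done=0
Byte 6 = '3': mode=DATA_DONE remaining=0 emitted=4 chunks_done=0
Byte 7 = 0x0D: mode=DATA_CR remaining=0 emitted=4 chunks_done=0

Answer: DATA_CR 0 4 0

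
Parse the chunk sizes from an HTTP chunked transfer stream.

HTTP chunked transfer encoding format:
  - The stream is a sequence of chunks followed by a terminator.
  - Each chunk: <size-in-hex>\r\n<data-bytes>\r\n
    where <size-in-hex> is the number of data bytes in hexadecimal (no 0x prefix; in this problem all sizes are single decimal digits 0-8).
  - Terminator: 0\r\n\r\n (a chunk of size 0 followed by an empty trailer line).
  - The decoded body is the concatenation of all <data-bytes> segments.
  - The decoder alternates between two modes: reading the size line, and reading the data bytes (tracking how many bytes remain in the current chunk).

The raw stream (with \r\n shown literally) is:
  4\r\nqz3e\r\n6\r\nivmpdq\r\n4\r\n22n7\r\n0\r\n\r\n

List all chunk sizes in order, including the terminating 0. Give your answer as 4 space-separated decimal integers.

Answer: 4 6 4 0

Derivation:
Chunk 1: stream[0..1]='4' size=0x4=4, data at stream[3..7]='qz3e' -> body[0..4], body so far='qz3e'
Chunk 2: stream[9..10]='6' size=0x6=6, data at stream[12..18]='ivmpdq' -> body[4..10], body so far='qz3eivmpdq'
Chunk 3: stream[20..21]='4' size=0x4=4, data at stream[23..27]='22n7' -> body[10..14], body so far='qz3eivmpdq22n7'
Chunk 4: stream[29..30]='0' size=0 (terminator). Final body='qz3eivmpdq22n7' (14 bytes)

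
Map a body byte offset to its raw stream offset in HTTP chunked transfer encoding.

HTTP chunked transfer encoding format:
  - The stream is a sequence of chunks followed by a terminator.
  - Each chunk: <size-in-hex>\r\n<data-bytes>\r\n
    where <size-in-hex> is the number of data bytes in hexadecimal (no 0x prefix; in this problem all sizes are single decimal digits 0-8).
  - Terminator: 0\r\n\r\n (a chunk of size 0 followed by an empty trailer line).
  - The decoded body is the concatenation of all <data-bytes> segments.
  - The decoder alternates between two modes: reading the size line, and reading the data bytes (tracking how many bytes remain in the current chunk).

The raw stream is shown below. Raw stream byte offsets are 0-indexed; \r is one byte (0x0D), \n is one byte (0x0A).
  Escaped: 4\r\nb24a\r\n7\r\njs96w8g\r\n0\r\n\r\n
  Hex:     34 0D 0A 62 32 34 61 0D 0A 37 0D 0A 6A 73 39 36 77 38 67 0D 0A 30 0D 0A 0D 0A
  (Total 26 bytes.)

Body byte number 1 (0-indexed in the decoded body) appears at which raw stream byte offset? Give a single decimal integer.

Chunk 1: stream[0..1]='4' size=0x4=4, data at stream[3..7]='b24a' -> body[0..4], body so far='b24a'
Chunk 2: stream[9..10]='7' size=0x7=7, data at stream[12..19]='js96w8g' -> body[4..11], body so far='b24ajs96w8g'
Chunk 3: stream[21..22]='0' size=0 (terminator). Final body='b24ajs96w8g' (11 bytes)
Body byte 1 at stream offset 4

Answer: 4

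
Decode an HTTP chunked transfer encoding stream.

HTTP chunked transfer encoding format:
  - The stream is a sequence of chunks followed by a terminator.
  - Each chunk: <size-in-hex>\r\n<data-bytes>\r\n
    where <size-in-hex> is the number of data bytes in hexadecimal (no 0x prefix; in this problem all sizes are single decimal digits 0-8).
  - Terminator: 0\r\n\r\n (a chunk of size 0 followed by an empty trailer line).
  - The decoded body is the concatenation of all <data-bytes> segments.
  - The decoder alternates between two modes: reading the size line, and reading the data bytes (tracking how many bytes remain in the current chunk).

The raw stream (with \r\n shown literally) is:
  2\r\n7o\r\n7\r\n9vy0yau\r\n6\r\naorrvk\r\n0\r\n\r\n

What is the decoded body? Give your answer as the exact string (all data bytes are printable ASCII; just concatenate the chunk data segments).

Chunk 1: stream[0..1]='2' size=0x2=2, data at stream[3..5]='7o' -> body[0..2], body so far='7o'
Chunk 2: stream[7..8]='7' size=0x7=7, data at stream[10..17]='9vy0yau' -> body[2..9], body so far='7o9vy0yau'
Chunk 3: stream[19..20]='6' size=0x6=6, data at stream[22..28]='aorrvk' -> body[9..15], body so far='7o9vy0yauaorrvk'
Chunk 4: stream[30..31]='0' size=0 (terminator). Final body='7o9vy0yauaorrvk' (15 bytes)

Answer: 7o9vy0yauaorrvk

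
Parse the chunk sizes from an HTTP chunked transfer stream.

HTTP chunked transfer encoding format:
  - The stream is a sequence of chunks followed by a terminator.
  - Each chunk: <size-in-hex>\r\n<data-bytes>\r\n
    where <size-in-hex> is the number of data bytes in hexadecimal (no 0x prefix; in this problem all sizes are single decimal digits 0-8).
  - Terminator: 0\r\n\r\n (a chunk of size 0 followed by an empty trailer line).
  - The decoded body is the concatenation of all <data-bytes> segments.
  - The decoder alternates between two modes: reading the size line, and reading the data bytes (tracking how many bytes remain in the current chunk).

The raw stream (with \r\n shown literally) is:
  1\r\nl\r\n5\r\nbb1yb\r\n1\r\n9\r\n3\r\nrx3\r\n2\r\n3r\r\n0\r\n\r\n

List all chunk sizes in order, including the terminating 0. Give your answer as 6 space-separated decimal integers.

Answer: 1 5 1 3 2 0

Derivation:
Chunk 1: stream[0..1]='1' size=0x1=1, data at stream[3..4]='l' -> body[0..1], body so far='l'
Chunk 2: stream[6..7]='5' size=0x5=5, data at stream[9..14]='bb1yb' -> body[1..6], body so far='lbb1yb'
Chunk 3: stream[16..17]='1' size=0x1=1, data at stream[19..20]='9' -> body[6..7], body so far='lbb1yb9'
Chunk 4: stream[22..23]='3' size=0x3=3, data at stream[25..28]='rx3' -> body[7..10], body so far='lbb1yb9rx3'
Chunk 5: stream[30..31]='2' size=0x2=2, data at stream[33..35]='3r' -> body[10..12], body so far='lbb1yb9rx33r'
Chunk 6: stream[37..38]='0' size=0 (terminator). Final body='lbb1yb9rx33r' (12 bytes)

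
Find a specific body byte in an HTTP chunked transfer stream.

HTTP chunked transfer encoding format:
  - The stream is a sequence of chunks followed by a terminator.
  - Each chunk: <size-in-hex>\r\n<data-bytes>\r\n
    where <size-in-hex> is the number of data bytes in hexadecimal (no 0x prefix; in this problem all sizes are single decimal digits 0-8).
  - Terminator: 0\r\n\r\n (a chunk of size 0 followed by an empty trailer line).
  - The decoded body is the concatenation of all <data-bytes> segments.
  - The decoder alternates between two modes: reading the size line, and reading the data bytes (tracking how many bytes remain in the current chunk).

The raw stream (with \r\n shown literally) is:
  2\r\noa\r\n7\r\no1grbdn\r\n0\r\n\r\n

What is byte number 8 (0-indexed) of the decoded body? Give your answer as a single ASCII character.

Answer: n

Derivation:
Chunk 1: stream[0..1]='2' size=0x2=2, data at stream[3..5]='oa' -> body[0..2], body so far='oa'
Chunk 2: stream[7..8]='7' size=0x7=7, data at stream[10..17]='o1grbdn' -> body[2..9], body so far='oao1grbdn'
Chunk 3: stream[19..20]='0' size=0 (terminator). Final body='oao1grbdn' (9 bytes)
Body byte 8 = 'n'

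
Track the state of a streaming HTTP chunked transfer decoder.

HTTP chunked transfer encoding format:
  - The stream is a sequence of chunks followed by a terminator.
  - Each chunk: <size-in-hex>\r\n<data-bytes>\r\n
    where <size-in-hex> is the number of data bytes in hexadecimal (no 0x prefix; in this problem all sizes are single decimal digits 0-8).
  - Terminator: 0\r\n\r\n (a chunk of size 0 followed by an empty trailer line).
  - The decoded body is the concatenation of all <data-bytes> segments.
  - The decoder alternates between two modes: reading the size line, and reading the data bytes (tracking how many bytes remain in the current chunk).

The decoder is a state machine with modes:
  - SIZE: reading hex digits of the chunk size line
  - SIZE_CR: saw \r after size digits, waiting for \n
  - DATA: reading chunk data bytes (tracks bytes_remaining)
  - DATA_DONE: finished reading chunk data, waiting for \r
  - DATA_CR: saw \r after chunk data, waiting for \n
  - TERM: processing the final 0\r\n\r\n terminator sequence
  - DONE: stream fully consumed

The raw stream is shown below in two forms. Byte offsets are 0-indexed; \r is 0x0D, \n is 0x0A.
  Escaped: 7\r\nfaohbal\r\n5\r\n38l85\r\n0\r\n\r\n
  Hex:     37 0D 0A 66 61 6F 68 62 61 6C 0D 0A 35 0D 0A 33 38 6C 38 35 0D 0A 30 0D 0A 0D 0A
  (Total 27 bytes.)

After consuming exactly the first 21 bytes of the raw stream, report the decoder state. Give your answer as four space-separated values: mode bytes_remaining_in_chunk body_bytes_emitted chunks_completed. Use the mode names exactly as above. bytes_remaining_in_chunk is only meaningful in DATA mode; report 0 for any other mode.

Byte 0 = '7': mode=SIZE remaining=0 emitted=0 chunks_done=0
Byte 1 = 0x0D: mode=SIZE_CR remaining=0 emitted=0 chunks_done=0
Byte 2 = 0x0A: mode=DATA remaining=7 emitted=0 chunks_done=0
Byte 3 = 'f': mode=DATA remaining=6 emitted=1 chunks_done=0
Byte 4 = 'a': mode=DATA remaining=5 emitted=2 chunks_done=0
Byte 5 = 'o': mode=DATA remaining=4 emitted=3 chunks_done=0
Byte 6 = 'h': mode=DATA remaining=3 emitted=4 chunks_done=0
Byte 7 = 'b': mode=DATA remaining=2 emitted=5 chunks_done=0
Byte 8 = 'a': mode=DATA remaining=1 emitted=6 chunks_done=0
Byte 9 = 'l': mode=DATA_DONE remaining=0 emitted=7 chunks_done=0
Byte 10 = 0x0D: mode=DATA_CR remaining=0 emitted=7 chunks_done=0
Byte 11 = 0x0A: mode=SIZE remaining=0 emitted=7 chunks_done=1
Byte 12 = '5': mode=SIZE remaining=0 emitted=7 chunks_done=1
Byte 13 = 0x0D: mode=SIZE_CR remaining=0 emitted=7 chunks_done=1
Byte 14 = 0x0A: mode=DATA remaining=5 emitted=7 chunks_done=1
Byte 15 = '3': mode=DATA remaining=4 emitted=8 chunks_done=1
Byte 16 = '8': mode=DATA remaining=3 emitted=9 chunks_done=1
Byte 17 = 'l': mode=DATA remaining=2 emitted=10 chunks_done=1
Byte 18 = '8': mode=DATA remaining=1 emitted=11 chunks_done=1
Byte 19 = '5': mode=DATA_DONE remaining=0 emitted=12 chunks_done=1
Byte 20 = 0x0D: mode=DATA_CR remaining=0 emitted=12 chunks_done=1

Answer: DATA_CR 0 12 1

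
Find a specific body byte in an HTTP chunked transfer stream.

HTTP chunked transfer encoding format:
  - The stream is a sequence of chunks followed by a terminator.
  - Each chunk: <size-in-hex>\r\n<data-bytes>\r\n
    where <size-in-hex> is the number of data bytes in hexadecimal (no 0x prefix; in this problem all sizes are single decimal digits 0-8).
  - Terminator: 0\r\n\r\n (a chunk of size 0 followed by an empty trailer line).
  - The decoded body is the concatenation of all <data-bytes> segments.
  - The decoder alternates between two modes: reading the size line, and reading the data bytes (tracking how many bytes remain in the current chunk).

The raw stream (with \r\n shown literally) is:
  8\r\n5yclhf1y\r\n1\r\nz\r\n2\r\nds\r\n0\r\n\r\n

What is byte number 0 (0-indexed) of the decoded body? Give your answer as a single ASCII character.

Chunk 1: stream[0..1]='8' size=0x8=8, data at stream[3..11]='5yclhf1y' -> body[0..8], body so far='5yclhf1y'
Chunk 2: stream[13..14]='1' size=0x1=1, data at stream[16..17]='z' -> body[8..9], body so far='5yclhf1yz'
Chunk 3: stream[19..20]='2' size=0x2=2, data at stream[22..24]='ds' -> body[9..11], body so far='5yclhf1yzds'
Chunk 4: stream[26..27]='0' size=0 (terminator). Final body='5yclhf1yzds' (11 bytes)
Body byte 0 = '5'

Answer: 5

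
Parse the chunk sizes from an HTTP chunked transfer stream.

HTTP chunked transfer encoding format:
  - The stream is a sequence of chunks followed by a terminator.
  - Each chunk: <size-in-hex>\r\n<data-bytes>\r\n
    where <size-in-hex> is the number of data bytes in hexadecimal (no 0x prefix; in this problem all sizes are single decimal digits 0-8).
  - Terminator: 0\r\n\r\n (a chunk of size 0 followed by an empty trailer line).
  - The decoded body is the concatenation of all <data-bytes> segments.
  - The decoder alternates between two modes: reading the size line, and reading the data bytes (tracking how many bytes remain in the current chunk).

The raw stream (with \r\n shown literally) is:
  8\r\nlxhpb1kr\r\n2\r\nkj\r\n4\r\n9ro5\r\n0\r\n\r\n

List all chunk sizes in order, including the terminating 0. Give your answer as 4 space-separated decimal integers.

Answer: 8 2 4 0

Derivation:
Chunk 1: stream[0..1]='8' size=0x8=8, data at stream[3..11]='lxhpb1kr' -> body[0..8], body so far='lxhpb1kr'
Chunk 2: stream[13..14]='2' size=0x2=2, data at stream[16..18]='kj' -> body[8..10], body so far='lxhpb1krkj'
Chunk 3: stream[20..21]='4' size=0x4=4, data at stream[23..27]='9ro5' -> body[10..14], body so far='lxhpb1krkj9ro5'
Chunk 4: stream[29..30]='0' size=0 (terminator). Final body='lxhpb1krkj9ro5' (14 bytes)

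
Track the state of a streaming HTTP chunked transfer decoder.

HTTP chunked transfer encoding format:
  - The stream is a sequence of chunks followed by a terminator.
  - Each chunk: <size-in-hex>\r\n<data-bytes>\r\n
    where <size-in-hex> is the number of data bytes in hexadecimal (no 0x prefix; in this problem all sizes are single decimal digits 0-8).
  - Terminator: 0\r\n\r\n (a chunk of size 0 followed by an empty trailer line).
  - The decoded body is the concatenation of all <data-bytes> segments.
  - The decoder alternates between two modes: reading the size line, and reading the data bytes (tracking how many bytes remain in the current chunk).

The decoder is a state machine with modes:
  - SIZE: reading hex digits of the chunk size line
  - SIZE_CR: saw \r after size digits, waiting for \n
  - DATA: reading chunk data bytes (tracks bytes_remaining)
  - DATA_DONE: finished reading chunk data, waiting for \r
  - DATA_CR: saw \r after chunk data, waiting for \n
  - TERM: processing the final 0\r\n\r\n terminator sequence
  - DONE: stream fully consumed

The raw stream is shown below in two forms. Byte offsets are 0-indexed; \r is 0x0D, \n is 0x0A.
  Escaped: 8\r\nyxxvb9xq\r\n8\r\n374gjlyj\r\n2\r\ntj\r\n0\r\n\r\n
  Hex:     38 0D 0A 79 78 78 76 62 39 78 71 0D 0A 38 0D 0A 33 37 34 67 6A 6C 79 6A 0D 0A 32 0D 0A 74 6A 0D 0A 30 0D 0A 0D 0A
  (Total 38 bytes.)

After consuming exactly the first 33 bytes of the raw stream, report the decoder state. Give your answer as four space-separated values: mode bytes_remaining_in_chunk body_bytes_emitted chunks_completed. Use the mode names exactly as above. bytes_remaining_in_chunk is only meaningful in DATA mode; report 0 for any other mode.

Byte 0 = '8': mode=SIZE remaining=0 emitted=0 chunks_done=0
Byte 1 = 0x0D: mode=SIZE_CR remaining=0 emitted=0 chunks_done=0
Byte 2 = 0x0A: mode=DATA remaining=8 emitted=0 chunks_done=0
Byte 3 = 'y': mode=DATA remaining=7 emitted=1 chunks_done=0
Byte 4 = 'x': mode=DATA remaining=6 emitted=2 chunks_done=0
Byte 5 = 'x': mode=DATA remaining=5 emitted=3 chunks_done=0
Byte 6 = 'v': mode=DATA remaining=4 emitted=4 chunks_done=0
Byte 7 = 'b': mode=DATA remaining=3 emitted=5 chunks_done=0
Byte 8 = '9': mode=DATA remaining=2 emitted=6 chunks_done=0
Byte 9 = 'x': mode=DATA remaining=1 emitted=7 chunks_done=0
Byte 10 = 'q': mode=DATA_DONE remaining=0 emitted=8 chunks_done=0
Byte 11 = 0x0D: mode=DATA_CR remaining=0 emitted=8 chunks_done=0
Byte 12 = 0x0A: mode=SIZE remaining=0 emitted=8 chunks_done=1
Byte 13 = '8': mode=SIZE remaining=0 emitted=8 chunks_done=1
Byte 14 = 0x0D: mode=SIZE_CR remaining=0 emitted=8 chunks_done=1
Byte 15 = 0x0A: mode=DATA remaining=8 emitted=8 chunks_done=1
Byte 16 = '3': mode=DATA remaining=7 emitted=9 chunks_done=1
Byte 17 = '7': mode=DATA remaining=6 emitted=10 chunks_done=1
Byte 18 = '4': mode=DATA remaining=5 emitted=11 chunks_done=1
Byte 19 = 'g': mode=DATA remaining=4 emitted=12 chunks_done=1
Byte 20 = 'j': mode=DATA remaining=3 emitted=13 chunks_done=1
Byte 21 = 'l': mode=DATA remaining=2 emitted=14 chunks_done=1
Byte 22 = 'y': mode=DATA remaining=1 emitted=15 chunks_done=1
Byte 23 = 'j': mode=DATA_DONE remaining=0 emitted=16 chunks_done=1
Byte 24 = 0x0D: mode=DATA_CR remaining=0 emitted=16 chunks_done=1
Byte 25 = 0x0A: mode=SIZE remaining=0 emitted=16 chunks_done=2
Byte 26 = '2': mode=SIZE remaining=0 emitted=16 chunks_done=2
Byte 27 = 0x0D: mode=SIZE_CR remaining=0 emitted=16 chunks_done=2
Byte 28 = 0x0A: mode=DATA remaining=2 emitted=16 chunks_done=2
Byte 29 = 't': mode=DATA remaining=1 emitted=17 chunks_done=2
Byte 30 = 'j': mode=DATA_DONE remaining=0 emitted=18 chunks_done=2
Byte 31 = 0x0D: mode=DATA_CR remaining=0 emitted=18 chunks_done=2
Byte 32 = 0x0A: mode=SIZE remaining=0 emitted=18 chunks_done=3

Answer: SIZE 0 18 3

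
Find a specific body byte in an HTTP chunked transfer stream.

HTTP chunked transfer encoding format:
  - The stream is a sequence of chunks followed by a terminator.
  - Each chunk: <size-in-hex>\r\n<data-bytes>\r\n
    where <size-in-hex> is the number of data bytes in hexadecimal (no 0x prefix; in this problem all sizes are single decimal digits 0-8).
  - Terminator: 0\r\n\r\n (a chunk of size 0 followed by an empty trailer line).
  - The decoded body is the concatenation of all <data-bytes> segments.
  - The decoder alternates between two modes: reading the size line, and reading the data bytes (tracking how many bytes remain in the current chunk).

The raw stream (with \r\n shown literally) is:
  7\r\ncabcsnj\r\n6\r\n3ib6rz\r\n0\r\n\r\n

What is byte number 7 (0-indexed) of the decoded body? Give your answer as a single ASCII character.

Answer: 3

Derivation:
Chunk 1: stream[0..1]='7' size=0x7=7, data at stream[3..10]='cabcsnj' -> body[0..7], body so far='cabcsnj'
Chunk 2: stream[12..13]='6' size=0x6=6, data at stream[15..21]='3ib6rz' -> body[7..13], body so far='cabcsnj3ib6rz'
Chunk 3: stream[23..24]='0' size=0 (terminator). Final body='cabcsnj3ib6rz' (13 bytes)
Body byte 7 = '3'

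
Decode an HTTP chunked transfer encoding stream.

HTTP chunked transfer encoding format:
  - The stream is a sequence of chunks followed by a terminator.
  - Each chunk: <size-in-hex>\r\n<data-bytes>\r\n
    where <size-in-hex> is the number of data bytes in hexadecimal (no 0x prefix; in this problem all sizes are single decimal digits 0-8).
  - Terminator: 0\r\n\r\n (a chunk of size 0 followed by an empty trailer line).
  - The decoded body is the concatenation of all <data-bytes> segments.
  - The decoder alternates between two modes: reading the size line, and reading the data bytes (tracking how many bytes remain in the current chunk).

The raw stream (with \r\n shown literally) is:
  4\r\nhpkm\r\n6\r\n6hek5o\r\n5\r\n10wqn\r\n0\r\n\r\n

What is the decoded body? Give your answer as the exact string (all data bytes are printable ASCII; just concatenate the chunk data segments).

Answer: hpkm6hek5o10wqn

Derivation:
Chunk 1: stream[0..1]='4' size=0x4=4, data at stream[3..7]='hpkm' -> body[0..4], body so far='hpkm'
Chunk 2: stream[9..10]='6' size=0x6=6, data at stream[12..18]='6hek5o' -> body[4..10], body so far='hpkm6hek5o'
Chunk 3: stream[20..21]='5' size=0x5=5, data at stream[23..28]='10wqn' -> body[10..15], body so far='hpkm6hek5o10wqn'
Chunk 4: stream[30..31]='0' size=0 (terminator). Final body='hpkm6hek5o10wqn' (15 bytes)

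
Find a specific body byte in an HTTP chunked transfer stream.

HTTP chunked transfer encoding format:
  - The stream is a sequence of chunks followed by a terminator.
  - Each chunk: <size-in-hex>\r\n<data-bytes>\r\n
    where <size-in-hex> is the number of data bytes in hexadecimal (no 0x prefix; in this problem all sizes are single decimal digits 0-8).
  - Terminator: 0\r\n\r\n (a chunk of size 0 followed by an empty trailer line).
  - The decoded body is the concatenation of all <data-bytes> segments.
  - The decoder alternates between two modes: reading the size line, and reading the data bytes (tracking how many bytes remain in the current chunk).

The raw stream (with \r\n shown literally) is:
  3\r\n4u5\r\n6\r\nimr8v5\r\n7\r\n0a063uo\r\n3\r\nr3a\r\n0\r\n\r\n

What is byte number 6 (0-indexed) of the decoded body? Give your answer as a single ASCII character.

Answer: 8

Derivation:
Chunk 1: stream[0..1]='3' size=0x3=3, data at stream[3..6]='4u5' -> body[0..3], body so far='4u5'
Chunk 2: stream[8..9]='6' size=0x6=6, data at stream[11..17]='imr8v5' -> body[3..9], body so far='4u5imr8v5'
Chunk 3: stream[19..20]='7' size=0x7=7, data at stream[22..29]='0a063uo' -> body[9..16], body so far='4u5imr8v50a063uo'
Chunk 4: stream[31..32]='3' size=0x3=3, data at stream[34..37]='r3a' -> body[16..19], body so far='4u5imr8v50a063uor3a'
Chunk 5: stream[39..40]='0' size=0 (terminator). Final body='4u5imr8v50a063uor3a' (19 bytes)
Body byte 6 = '8'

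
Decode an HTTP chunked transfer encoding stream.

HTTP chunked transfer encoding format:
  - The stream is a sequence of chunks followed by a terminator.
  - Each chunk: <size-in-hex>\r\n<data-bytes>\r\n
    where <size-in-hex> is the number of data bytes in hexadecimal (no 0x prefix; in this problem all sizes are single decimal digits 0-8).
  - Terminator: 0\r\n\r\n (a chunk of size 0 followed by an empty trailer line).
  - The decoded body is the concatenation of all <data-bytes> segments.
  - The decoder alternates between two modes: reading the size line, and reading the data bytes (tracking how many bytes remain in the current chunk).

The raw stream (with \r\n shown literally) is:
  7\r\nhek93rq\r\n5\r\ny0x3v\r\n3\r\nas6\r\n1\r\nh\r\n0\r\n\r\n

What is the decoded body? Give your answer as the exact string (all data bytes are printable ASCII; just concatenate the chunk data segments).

Chunk 1: stream[0..1]='7' size=0x7=7, data at stream[3..10]='hek93rq' -> body[0..7], body so far='hek93rq'
Chunk 2: stream[12..13]='5' size=0x5=5, data at stream[15..20]='y0x3v' -> body[7..12], body so far='hek93rqy0x3v'
Chunk 3: stream[22..23]='3' size=0x3=3, data at stream[25..28]='as6' -> body[12..15], body so far='hek93rqy0x3vas6'
Chunk 4: stream[30..31]='1' size=0x1=1, data at stream[33..34]='h' -> body[15..16], body so far='hek93rqy0x3vas6h'
Chunk 5: stream[36..37]='0' size=0 (terminator). Final body='hek93rqy0x3vas6h' (16 bytes)

Answer: hek93rqy0x3vas6h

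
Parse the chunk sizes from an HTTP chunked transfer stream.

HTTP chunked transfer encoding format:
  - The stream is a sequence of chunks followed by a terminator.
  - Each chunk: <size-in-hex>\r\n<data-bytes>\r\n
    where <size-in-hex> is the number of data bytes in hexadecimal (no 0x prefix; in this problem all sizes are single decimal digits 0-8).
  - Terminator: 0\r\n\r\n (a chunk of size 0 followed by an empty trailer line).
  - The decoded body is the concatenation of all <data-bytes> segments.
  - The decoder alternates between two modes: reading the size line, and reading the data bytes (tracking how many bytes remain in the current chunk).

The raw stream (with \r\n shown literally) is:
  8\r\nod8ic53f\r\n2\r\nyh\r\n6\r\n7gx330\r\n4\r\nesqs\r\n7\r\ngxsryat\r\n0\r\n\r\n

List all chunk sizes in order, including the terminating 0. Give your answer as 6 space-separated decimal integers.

Chunk 1: stream[0..1]='8' size=0x8=8, data at stream[3..11]='od8ic53f' -> body[0..8], body so far='od8ic53f'
Chunk 2: stream[13..14]='2' size=0x2=2, data at stream[16..18]='yh' -> body[8..10], body so far='od8ic53fyh'
Chunk 3: stream[20..21]='6' size=0x6=6, data at stream[23..29]='7gx330' -> body[10..16], body so far='od8ic53fyh7gx330'
Chunk 4: stream[31..32]='4' size=0x4=4, data at stream[34..38]='esqs' -> body[16..20], body so far='od8ic53fyh7gx330esqs'
Chunk 5: stream[40..41]='7' size=0x7=7, data at stream[43..50]='gxsryat' -> body[20..27], body so far='od8ic53fyh7gx330esqsgxsryat'
Chunk 6: stream[52..53]='0' size=0 (terminator). Final body='od8ic53fyh7gx330esqsgxsryat' (27 bytes)

Answer: 8 2 6 4 7 0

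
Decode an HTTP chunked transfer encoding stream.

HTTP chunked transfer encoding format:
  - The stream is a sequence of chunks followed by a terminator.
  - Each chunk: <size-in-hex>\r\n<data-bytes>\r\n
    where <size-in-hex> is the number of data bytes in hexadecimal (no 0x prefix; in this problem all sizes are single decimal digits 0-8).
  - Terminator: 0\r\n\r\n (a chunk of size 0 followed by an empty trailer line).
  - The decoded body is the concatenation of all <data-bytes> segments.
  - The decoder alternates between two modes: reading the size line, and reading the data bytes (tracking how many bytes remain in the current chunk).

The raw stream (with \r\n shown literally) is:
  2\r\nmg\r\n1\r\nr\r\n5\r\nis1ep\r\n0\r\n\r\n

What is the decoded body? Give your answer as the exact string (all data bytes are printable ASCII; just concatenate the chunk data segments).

Answer: mgris1ep

Derivation:
Chunk 1: stream[0..1]='2' size=0x2=2, data at stream[3..5]='mg' -> body[0..2], body so far='mg'
Chunk 2: stream[7..8]='1' size=0x1=1, data at stream[10..11]='r' -> body[2..3], body so far='mgr'
Chunk 3: stream[13..14]='5' size=0x5=5, data at stream[16..21]='is1ep' -> body[3..8], body so far='mgris1ep'
Chunk 4: stream[23..24]='0' size=0 (terminator). Final body='mgris1ep' (8 bytes)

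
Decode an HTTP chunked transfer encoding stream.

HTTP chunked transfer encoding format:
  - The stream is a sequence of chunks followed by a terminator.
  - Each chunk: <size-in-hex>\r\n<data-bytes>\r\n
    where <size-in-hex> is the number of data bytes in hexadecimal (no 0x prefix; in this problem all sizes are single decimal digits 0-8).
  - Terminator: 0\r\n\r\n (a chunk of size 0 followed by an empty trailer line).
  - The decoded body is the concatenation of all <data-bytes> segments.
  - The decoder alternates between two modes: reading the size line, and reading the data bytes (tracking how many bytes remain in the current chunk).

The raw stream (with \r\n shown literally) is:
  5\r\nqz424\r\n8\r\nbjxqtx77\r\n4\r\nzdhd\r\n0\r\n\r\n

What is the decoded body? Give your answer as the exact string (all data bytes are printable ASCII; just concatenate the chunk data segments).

Answer: qz424bjxqtx77zdhd

Derivation:
Chunk 1: stream[0..1]='5' size=0x5=5, data at stream[3..8]='qz424' -> body[0..5], body so far='qz424'
Chunk 2: stream[10..11]='8' size=0x8=8, data at stream[13..21]='bjxqtx77' -> body[5..13], body so far='qz424bjxqtx77'
Chunk 3: stream[23..24]='4' size=0x4=4, data at stream[26..30]='zdhd' -> body[13..17], body so far='qz424bjxqtx77zdhd'
Chunk 4: stream[32..33]='0' size=0 (terminator). Final body='qz424bjxqtx77zdhd' (17 bytes)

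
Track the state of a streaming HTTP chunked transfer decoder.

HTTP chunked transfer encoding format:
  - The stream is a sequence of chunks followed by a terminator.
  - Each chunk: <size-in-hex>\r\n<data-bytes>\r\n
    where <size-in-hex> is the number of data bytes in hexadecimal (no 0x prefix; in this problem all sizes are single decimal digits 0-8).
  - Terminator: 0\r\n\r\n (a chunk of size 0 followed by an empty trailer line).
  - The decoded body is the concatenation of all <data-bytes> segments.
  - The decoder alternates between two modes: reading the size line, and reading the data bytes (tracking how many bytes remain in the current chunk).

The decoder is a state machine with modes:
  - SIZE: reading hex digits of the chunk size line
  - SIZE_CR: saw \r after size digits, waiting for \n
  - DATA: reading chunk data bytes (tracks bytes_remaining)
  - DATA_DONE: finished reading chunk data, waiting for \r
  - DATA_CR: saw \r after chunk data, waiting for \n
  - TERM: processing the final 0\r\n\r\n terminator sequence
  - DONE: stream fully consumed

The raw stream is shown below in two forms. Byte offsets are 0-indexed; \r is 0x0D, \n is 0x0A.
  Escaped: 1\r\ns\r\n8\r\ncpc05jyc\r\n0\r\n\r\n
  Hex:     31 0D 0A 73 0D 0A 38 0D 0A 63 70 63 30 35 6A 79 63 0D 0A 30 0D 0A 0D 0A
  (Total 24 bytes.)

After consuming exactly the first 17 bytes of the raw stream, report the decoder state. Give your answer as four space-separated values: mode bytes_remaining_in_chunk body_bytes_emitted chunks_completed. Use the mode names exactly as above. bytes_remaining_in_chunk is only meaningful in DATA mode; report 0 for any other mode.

Answer: DATA_DONE 0 9 1

Derivation:
Byte 0 = '1': mode=SIZE remaining=0 emitted=0 chunks_done=0
Byte 1 = 0x0D: mode=SIZE_CR remaining=0 emitted=0 chunks_done=0
Byte 2 = 0x0A: mode=DATA remaining=1 emitted=0 chunks_done=0
Byte 3 = 's': mode=DATA_DONE remaining=0 emitted=1 chunks_done=0
Byte 4 = 0x0D: mode=DATA_CR remaining=0 emitted=1 chunks_done=0
Byte 5 = 0x0A: mode=SIZE remaining=0 emitted=1 chunks_done=1
Byte 6 = '8': mode=SIZE remaining=0 emitted=1 chunks_done=1
Byte 7 = 0x0D: mode=SIZE_CR remaining=0 emitted=1 chunks_done=1
Byte 8 = 0x0A: mode=DATA remaining=8 emitted=1 chunks_done=1
Byte 9 = 'c': mode=DATA remaining=7 emitted=2 chunks_done=1
Byte 10 = 'p': mode=DATA remaining=6 emitted=3 chunks_done=1
Byte 11 = 'c': mode=DATA remaining=5 emitted=4 chunks_done=1
Byte 12 = '0': mode=DATA remaining=4 emitted=5 chunks_done=1
Byte 13 = '5': mode=DATA remaining=3 emitted=6 chunks_done=1
Byte 14 = 'j': mode=DATA remaining=2 emitted=7 chunks_done=1
Byte 15 = 'y': mode=DATA remaining=1 emitted=8 chunks_done=1
Byte 16 = 'c': mode=DATA_DONE remaining=0 emitted=9 chunks_done=1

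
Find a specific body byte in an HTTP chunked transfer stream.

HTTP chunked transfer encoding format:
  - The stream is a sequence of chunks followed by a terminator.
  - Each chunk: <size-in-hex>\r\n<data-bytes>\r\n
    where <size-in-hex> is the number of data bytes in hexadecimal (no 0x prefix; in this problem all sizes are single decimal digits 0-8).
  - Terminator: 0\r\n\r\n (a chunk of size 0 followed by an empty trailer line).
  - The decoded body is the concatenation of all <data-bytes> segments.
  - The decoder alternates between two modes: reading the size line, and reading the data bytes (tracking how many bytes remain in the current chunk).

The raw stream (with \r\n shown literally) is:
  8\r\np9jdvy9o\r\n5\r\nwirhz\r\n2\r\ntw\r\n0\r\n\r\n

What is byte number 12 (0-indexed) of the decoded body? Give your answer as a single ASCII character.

Chunk 1: stream[0..1]='8' size=0x8=8, data at stream[3..11]='p9jdvy9o' -> body[0..8], body so far='p9jdvy9o'
Chunk 2: stream[13..14]='5' size=0x5=5, data at stream[16..21]='wirhz' -> body[8..13], body so far='p9jdvy9owirhz'
Chunk 3: stream[23..24]='2' size=0x2=2, data at stream[26..28]='tw' -> body[13..15], body so far='p9jdvy9owirhztw'
Chunk 4: stream[30..31]='0' size=0 (terminator). Final body='p9jdvy9owirhztw' (15 bytes)
Body byte 12 = 'z'

Answer: z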